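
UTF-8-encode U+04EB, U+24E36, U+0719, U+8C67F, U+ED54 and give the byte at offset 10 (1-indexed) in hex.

1-indexed offset 10 is 0-indexed offset 9.
U+04EB → 2-byte form D3 AB at offsets 0–1.
U+24E36 → 4-byte form F0 A4 B8 B6 at offsets 2–5.
U+0719 → 2-byte form DC 99 at offsets 6–7.
U+8C67F → 4-byte form F2 8C 99 BF at offsets 8–11.
Offset 9 falls in char 4's range; it's byte 2 of F2 8C 99 BF = 0x8C.

0x8C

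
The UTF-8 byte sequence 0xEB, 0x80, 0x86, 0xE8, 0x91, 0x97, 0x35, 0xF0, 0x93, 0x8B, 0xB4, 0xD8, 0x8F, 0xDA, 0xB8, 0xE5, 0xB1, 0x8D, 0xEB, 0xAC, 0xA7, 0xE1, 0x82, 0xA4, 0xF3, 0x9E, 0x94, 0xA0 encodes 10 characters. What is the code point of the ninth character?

U+10A4

Offset 0: leading byte 0xEB = 11101011 → 3-byte char #1 = EB 80 86.
Offset 3: leading byte 0xE8 = 11101000 → 3-byte char #2 = E8 91 97.
Offset 6: leading byte 0x35 = 00110101 → 1-byte char #3 = 35.
Offset 7: leading byte 0xF0 = 11110000 → 4-byte char #4 = F0 93 8B B4.
Offset 11: leading byte 0xD8 = 11011000 → 2-byte char #5 = D8 8F.
Offset 13: leading byte 0xDA = 11011010 → 2-byte char #6 = DA B8.
Offset 15: leading byte 0xE5 = 11100101 → 3-byte char #7 = E5 B1 8D.
Offset 18: leading byte 0xEB = 11101011 → 3-byte char #8 = EB AC A7.
Offset 21: leading byte 0xE1 = 11100001 → 3-byte char #9 = E1 82 A4.
Leading byte 0xE1 = 11100001 matches 1110xxxx → 3-byte sequence.
Byte 1: 0xE1 = 11100001, payload 0001 (4 bits).
Byte 2: 0x82 = 10000010 (10xxxxxx ✓), payload 000010.
Byte 3: 0xA4 = 10100100 (10xxxxxx ✓), payload 100100.
Concatenate: 0001000010100100 = 0x10A4 (16 bits → U+10A4).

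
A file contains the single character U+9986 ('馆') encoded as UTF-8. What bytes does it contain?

U+9986 = 0x9986 = 39302 decimal. In range U+0800–U+FFFF → 3-byte form: 1110xxxx 10xxxxxx 10xxxxxx.
Binary (16 bits): 1001100110000110.
Split 4+6+6: 1001 | 100110 | 000110.
Byte 1: 11101001 = 0xE9.
Byte 2: 10100110 = 0xA6.
Byte 3: 10000110 = 0x86.

E9 A6 86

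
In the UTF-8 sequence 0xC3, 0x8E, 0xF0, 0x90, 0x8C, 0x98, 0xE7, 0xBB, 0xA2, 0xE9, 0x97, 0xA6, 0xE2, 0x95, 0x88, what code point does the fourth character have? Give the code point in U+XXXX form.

Offset 0: leading byte 0xC3 = 11000011 → 2-byte char #1 = C3 8E.
Offset 2: leading byte 0xF0 = 11110000 → 4-byte char #2 = F0 90 8C 98.
Offset 6: leading byte 0xE7 = 11100111 → 3-byte char #3 = E7 BB A2.
Offset 9: leading byte 0xE9 = 11101001 → 3-byte char #4 = E9 97 A6.
Leading byte 0xE9 = 11101001 matches 1110xxxx → 3-byte sequence.
Byte 1: 0xE9 = 11101001, payload 1001 (4 bits).
Byte 2: 0x97 = 10010111 (10xxxxxx ✓), payload 010111.
Byte 3: 0xA6 = 10100110 (10xxxxxx ✓), payload 100110.
Concatenate: 1001010111100110 = 0x95E6 (16 bits → U+95E6).

U+95E6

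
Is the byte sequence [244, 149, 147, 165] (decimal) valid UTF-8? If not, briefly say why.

invalid (encodes a value above U+10FFFF)

Leading byte 0xF4 = 11110100 → 4-byte form.
Payload = 0x1154E5, which exceeds U+10FFFF, the maximum Unicode code point. (Leading bytes F5–FF, or F4 followed by ≥ 0x90, are invalid.)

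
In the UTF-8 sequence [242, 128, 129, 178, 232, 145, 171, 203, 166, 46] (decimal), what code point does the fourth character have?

U+002E

Offset 0: leading byte 0xF2 = 11110010 → 4-byte char #1 = F2 80 81 B2.
Offset 4: leading byte 0xE8 = 11101000 → 3-byte char #2 = E8 91 AB.
Offset 7: leading byte 0xCB = 11001011 → 2-byte char #3 = CB A6.
Offset 9: leading byte 0x2E = 00101110 → 1-byte char #4 = 2E.
Leading byte 0x2E = 00101110 matches 0xxxxxxx → 1-byte sequence.
Byte 1: 0x2E = 00101110, payload 0101110 (7 bits).
Concatenate: 0101110 = 0x2E (7 bits → U+002E).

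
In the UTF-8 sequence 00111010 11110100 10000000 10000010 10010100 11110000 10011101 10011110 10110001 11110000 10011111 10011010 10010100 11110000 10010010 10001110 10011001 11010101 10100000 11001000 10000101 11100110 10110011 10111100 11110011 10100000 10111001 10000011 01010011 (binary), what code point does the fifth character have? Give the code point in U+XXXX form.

U+12399

Offset 0: leading byte 0x3A = 00111010 → 1-byte char #1 = 3A.
Offset 1: leading byte 0xF4 = 11110100 → 4-byte char #2 = F4 80 82 94.
Offset 5: leading byte 0xF0 = 11110000 → 4-byte char #3 = F0 9D 9E B1.
Offset 9: leading byte 0xF0 = 11110000 → 4-byte char #4 = F0 9F 9A 94.
Offset 13: leading byte 0xF0 = 11110000 → 4-byte char #5 = F0 92 8E 99.
Leading byte 0xF0 = 11110000 matches 11110xxx → 4-byte sequence.
Byte 1: 0xF0 = 11110000, payload 000 (3 bits).
Byte 2: 0x92 = 10010010 (10xxxxxx ✓), payload 010010.
Byte 3: 0x8E = 10001110 (10xxxxxx ✓), payload 001110.
Byte 4: 0x99 = 10011001 (10xxxxxx ✓), payload 011001.
Concatenate: 000010010001110011001 = 0x12399 (21 bits → U+12399).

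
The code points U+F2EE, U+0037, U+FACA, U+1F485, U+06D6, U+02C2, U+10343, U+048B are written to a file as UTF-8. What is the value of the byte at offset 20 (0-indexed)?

0x8B

U+F2EE → 3-byte form EF 8B AE at offsets 0–2.
U+0037 → 1-byte form 37 at offsets 3–3.
U+FACA → 3-byte form EF AB 8A at offsets 4–6.
U+1F485 → 4-byte form F0 9F 92 85 at offsets 7–10.
U+06D6 → 2-byte form DB 96 at offsets 11–12.
U+02C2 → 2-byte form CB 82 at offsets 13–14.
U+10343 → 4-byte form F0 90 8D 83 at offsets 15–18.
U+048B → 2-byte form D2 8B at offsets 19–20.
Offset 20 falls in char 8's range; it's byte 2 of D2 8B = 0x8B.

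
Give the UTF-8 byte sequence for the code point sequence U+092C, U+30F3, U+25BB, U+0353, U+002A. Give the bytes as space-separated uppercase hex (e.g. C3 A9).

E0 A4 AC E3 83 B3 E2 96 BB CD 93 2A

U+092C: 3-byte form → E0 A4 AC.
U+30F3: 3-byte form → E3 83 B3.
U+25BB: 3-byte form → E2 96 BB.
U+0353: 2-byte form → CD 93.
U+002A: 1-byte form → 2A.
Concatenated (12 bytes): E0 A4 AC E3 83 B3 E2 96 BB CD 93 2A.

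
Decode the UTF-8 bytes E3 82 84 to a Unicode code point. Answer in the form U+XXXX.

Leading byte 0xE3 = 11100011 matches 1110xxxx → 3-byte sequence.
Byte 1: 0xE3 = 11100011, payload 0011 (4 bits).
Byte 2: 0x82 = 10000010 (10xxxxxx ✓), payload 000010.
Byte 3: 0x84 = 10000100 (10xxxxxx ✓), payload 000100.
Concatenate: 0011000010000100 = 0x3084 (16 bits → U+3084).

U+3084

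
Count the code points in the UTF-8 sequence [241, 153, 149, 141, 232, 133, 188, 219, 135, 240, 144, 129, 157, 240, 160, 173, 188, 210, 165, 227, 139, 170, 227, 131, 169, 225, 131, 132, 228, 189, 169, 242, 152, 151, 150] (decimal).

Byte at offset 0: 0xF1 = 11110001 → 4-byte char (#1). Advance 4.
Byte at offset 4: 0xE8 = 11101000 → 3-byte char (#2). Advance 3.
Byte at offset 7: 0xDB = 11011011 → 2-byte char (#3). Advance 2.
Byte at offset 9: 0xF0 = 11110000 → 4-byte char (#4). Advance 4.
Byte at offset 13: 0xF0 = 11110000 → 4-byte char (#5). Advance 4.
Byte at offset 17: 0xD2 = 11010010 → 2-byte char (#6). Advance 2.
Byte at offset 19: 0xE3 = 11100011 → 3-byte char (#7). Advance 3.
Byte at offset 22: 0xE3 = 11100011 → 3-byte char (#8). Advance 3.
Byte at offset 25: 0xE1 = 11100001 → 3-byte char (#9). Advance 3.
Byte at offset 28: 0xE4 = 11100100 → 3-byte char (#10). Advance 3.
Byte at offset 31: 0xF2 = 11110010 → 4-byte char (#11). Advance 4.
Reached end at offset 35 after 11 code points.

11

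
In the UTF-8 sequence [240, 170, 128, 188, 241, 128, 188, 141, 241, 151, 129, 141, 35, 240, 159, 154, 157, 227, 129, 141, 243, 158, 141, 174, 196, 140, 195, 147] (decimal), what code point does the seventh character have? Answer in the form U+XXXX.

U+DE36E

Offset 0: leading byte 0xF0 = 11110000 → 4-byte char #1 = F0 AA 80 BC.
Offset 4: leading byte 0xF1 = 11110001 → 4-byte char #2 = F1 80 BC 8D.
Offset 8: leading byte 0xF1 = 11110001 → 4-byte char #3 = F1 97 81 8D.
Offset 12: leading byte 0x23 = 00100011 → 1-byte char #4 = 23.
Offset 13: leading byte 0xF0 = 11110000 → 4-byte char #5 = F0 9F 9A 9D.
Offset 17: leading byte 0xE3 = 11100011 → 3-byte char #6 = E3 81 8D.
Offset 20: leading byte 0xF3 = 11110011 → 4-byte char #7 = F3 9E 8D AE.
Leading byte 0xF3 = 11110011 matches 11110xxx → 4-byte sequence.
Byte 1: 0xF3 = 11110011, payload 011 (3 bits).
Byte 2: 0x9E = 10011110 (10xxxxxx ✓), payload 011110.
Byte 3: 0x8D = 10001101 (10xxxxxx ✓), payload 001101.
Byte 4: 0xAE = 10101110 (10xxxxxx ✓), payload 101110.
Concatenate: 011011110001101101110 = 0xDE36E (21 bits → U+DE36E).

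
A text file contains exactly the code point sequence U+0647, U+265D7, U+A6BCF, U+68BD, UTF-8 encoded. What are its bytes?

D9 87 F0 A6 97 97 F2 A6 AF 8F E6 A2 BD

U+0647: 2-byte form → D9 87.
U+265D7: 4-byte form → F0 A6 97 97.
U+A6BCF: 4-byte form → F2 A6 AF 8F.
U+68BD: 3-byte form → E6 A2 BD.
Concatenated (13 bytes): D9 87 F0 A6 97 97 F2 A6 AF 8F E6 A2 BD.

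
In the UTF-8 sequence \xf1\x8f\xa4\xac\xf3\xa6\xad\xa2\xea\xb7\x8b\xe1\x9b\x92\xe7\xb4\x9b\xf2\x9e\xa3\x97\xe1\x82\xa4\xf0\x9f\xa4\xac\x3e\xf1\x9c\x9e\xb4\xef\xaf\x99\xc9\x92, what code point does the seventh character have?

U+10A4

Offset 0: leading byte 0xF1 = 11110001 → 4-byte char #1 = F1 8F A4 AC.
Offset 4: leading byte 0xF3 = 11110011 → 4-byte char #2 = F3 A6 AD A2.
Offset 8: leading byte 0xEA = 11101010 → 3-byte char #3 = EA B7 8B.
Offset 11: leading byte 0xE1 = 11100001 → 3-byte char #4 = E1 9B 92.
Offset 14: leading byte 0xE7 = 11100111 → 3-byte char #5 = E7 B4 9B.
Offset 17: leading byte 0xF2 = 11110010 → 4-byte char #6 = F2 9E A3 97.
Offset 21: leading byte 0xE1 = 11100001 → 3-byte char #7 = E1 82 A4.
Leading byte 0xE1 = 11100001 matches 1110xxxx → 3-byte sequence.
Byte 1: 0xE1 = 11100001, payload 0001 (4 bits).
Byte 2: 0x82 = 10000010 (10xxxxxx ✓), payload 000010.
Byte 3: 0xA4 = 10100100 (10xxxxxx ✓), payload 100100.
Concatenate: 0001000010100100 = 0x10A4 (16 bits → U+10A4).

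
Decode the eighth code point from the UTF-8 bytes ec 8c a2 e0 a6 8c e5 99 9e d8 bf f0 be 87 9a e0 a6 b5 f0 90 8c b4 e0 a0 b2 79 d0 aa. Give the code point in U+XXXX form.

U+0832

Offset 0: leading byte 0xEC = 11101100 → 3-byte char #1 = EC 8C A2.
Offset 3: leading byte 0xE0 = 11100000 → 3-byte char #2 = E0 A6 8C.
Offset 6: leading byte 0xE5 = 11100101 → 3-byte char #3 = E5 99 9E.
Offset 9: leading byte 0xD8 = 11011000 → 2-byte char #4 = D8 BF.
Offset 11: leading byte 0xF0 = 11110000 → 4-byte char #5 = F0 BE 87 9A.
Offset 15: leading byte 0xE0 = 11100000 → 3-byte char #6 = E0 A6 B5.
Offset 18: leading byte 0xF0 = 11110000 → 4-byte char #7 = F0 90 8C B4.
Offset 22: leading byte 0xE0 = 11100000 → 3-byte char #8 = E0 A0 B2.
Leading byte 0xE0 = 11100000 matches 1110xxxx → 3-byte sequence.
Byte 1: 0xE0 = 11100000, payload 0000 (4 bits).
Byte 2: 0xA0 = 10100000 (10xxxxxx ✓), payload 100000.
Byte 3: 0xB2 = 10110010 (10xxxxxx ✓), payload 110010.
Concatenate: 0000100000110010 = 0x832 (16 bits → U+0832).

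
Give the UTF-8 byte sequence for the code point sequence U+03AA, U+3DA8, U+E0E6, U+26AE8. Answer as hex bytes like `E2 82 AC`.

U+03AA: 2-byte form → CE AA.
U+3DA8: 3-byte form → E3 B6 A8.
U+E0E6: 3-byte form → EE 83 A6.
U+26AE8: 4-byte form → F0 A6 AB A8.
Concatenated (12 bytes): CE AA E3 B6 A8 EE 83 A6 F0 A6 AB A8.

CE AA E3 B6 A8 EE 83 A6 F0 A6 AB A8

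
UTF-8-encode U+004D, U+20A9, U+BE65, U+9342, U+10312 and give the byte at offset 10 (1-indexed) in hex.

1-indexed offset 10 is 0-indexed offset 9.
U+004D → 1-byte form 4D at offsets 0–0.
U+20A9 → 3-byte form E2 82 A9 at offsets 1–3.
U+BE65 → 3-byte form EB B9 A5 at offsets 4–6.
U+9342 → 3-byte form E9 8D 82 at offsets 7–9.
Offset 9 falls in char 4's range; it's byte 3 of E9 8D 82 = 0x82.

0x82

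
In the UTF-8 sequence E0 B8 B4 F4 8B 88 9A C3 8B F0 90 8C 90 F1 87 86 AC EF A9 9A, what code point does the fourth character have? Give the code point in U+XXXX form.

Offset 0: leading byte 0xE0 = 11100000 → 3-byte char #1 = E0 B8 B4.
Offset 3: leading byte 0xF4 = 11110100 → 4-byte char #2 = F4 8B 88 9A.
Offset 7: leading byte 0xC3 = 11000011 → 2-byte char #3 = C3 8B.
Offset 9: leading byte 0xF0 = 11110000 → 4-byte char #4 = F0 90 8C 90.
Leading byte 0xF0 = 11110000 matches 11110xxx → 4-byte sequence.
Byte 1: 0xF0 = 11110000, payload 000 (3 bits).
Byte 2: 0x90 = 10010000 (10xxxxxx ✓), payload 010000.
Byte 3: 0x8C = 10001100 (10xxxxxx ✓), payload 001100.
Byte 4: 0x90 = 10010000 (10xxxxxx ✓), payload 010000.
Concatenate: 000010000001100010000 = 0x10310 (21 bits → U+10310).

U+10310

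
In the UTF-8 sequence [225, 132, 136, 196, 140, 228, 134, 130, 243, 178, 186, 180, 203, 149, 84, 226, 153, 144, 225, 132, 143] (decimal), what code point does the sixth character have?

Offset 0: leading byte 0xE1 = 11100001 → 3-byte char #1 = E1 84 88.
Offset 3: leading byte 0xC4 = 11000100 → 2-byte char #2 = C4 8C.
Offset 5: leading byte 0xE4 = 11100100 → 3-byte char #3 = E4 86 82.
Offset 8: leading byte 0xF3 = 11110011 → 4-byte char #4 = F3 B2 BA B4.
Offset 12: leading byte 0xCB = 11001011 → 2-byte char #5 = CB 95.
Offset 14: leading byte 0x54 = 01010100 → 1-byte char #6 = 54.
Leading byte 0x54 = 01010100 matches 0xxxxxxx → 1-byte sequence.
Byte 1: 0x54 = 01010100, payload 1010100 (7 bits).
Concatenate: 1010100 = 0x54 (7 bits → U+0054).

U+0054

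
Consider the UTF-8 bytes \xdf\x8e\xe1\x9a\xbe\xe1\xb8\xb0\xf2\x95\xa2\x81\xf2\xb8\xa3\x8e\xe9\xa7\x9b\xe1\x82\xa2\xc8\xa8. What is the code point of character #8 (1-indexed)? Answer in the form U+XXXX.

Offset 0: leading byte 0xDF = 11011111 → 2-byte char #1 = DF 8E.
Offset 2: leading byte 0xE1 = 11100001 → 3-byte char #2 = E1 9A BE.
Offset 5: leading byte 0xE1 = 11100001 → 3-byte char #3 = E1 B8 B0.
Offset 8: leading byte 0xF2 = 11110010 → 4-byte char #4 = F2 95 A2 81.
Offset 12: leading byte 0xF2 = 11110010 → 4-byte char #5 = F2 B8 A3 8E.
Offset 16: leading byte 0xE9 = 11101001 → 3-byte char #6 = E9 A7 9B.
Offset 19: leading byte 0xE1 = 11100001 → 3-byte char #7 = E1 82 A2.
Offset 22: leading byte 0xC8 = 11001000 → 2-byte char #8 = C8 A8.
Leading byte 0xC8 = 11001000 matches 110xxxxx → 2-byte sequence.
Byte 1: 0xC8 = 11001000, payload 01000 (5 bits).
Byte 2: 0xA8 = 10101000 (10xxxxxx ✓), payload 101000.
Concatenate: 01000101000 = 0x228 (11 bits → U+0228).

U+0228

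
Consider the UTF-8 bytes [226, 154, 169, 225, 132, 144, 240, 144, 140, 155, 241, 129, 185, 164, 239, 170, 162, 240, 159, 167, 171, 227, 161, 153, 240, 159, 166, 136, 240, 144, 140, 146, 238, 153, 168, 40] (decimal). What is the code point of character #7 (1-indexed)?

U+3859

Offset 0: leading byte 0xE2 = 11100010 → 3-byte char #1 = E2 9A A9.
Offset 3: leading byte 0xE1 = 11100001 → 3-byte char #2 = E1 84 90.
Offset 6: leading byte 0xF0 = 11110000 → 4-byte char #3 = F0 90 8C 9B.
Offset 10: leading byte 0xF1 = 11110001 → 4-byte char #4 = F1 81 B9 A4.
Offset 14: leading byte 0xEF = 11101111 → 3-byte char #5 = EF AA A2.
Offset 17: leading byte 0xF0 = 11110000 → 4-byte char #6 = F0 9F A7 AB.
Offset 21: leading byte 0xE3 = 11100011 → 3-byte char #7 = E3 A1 99.
Leading byte 0xE3 = 11100011 matches 1110xxxx → 3-byte sequence.
Byte 1: 0xE3 = 11100011, payload 0011 (4 bits).
Byte 2: 0xA1 = 10100001 (10xxxxxx ✓), payload 100001.
Byte 3: 0x99 = 10011001 (10xxxxxx ✓), payload 011001.
Concatenate: 0011100001011001 = 0x3859 (16 bits → U+3859).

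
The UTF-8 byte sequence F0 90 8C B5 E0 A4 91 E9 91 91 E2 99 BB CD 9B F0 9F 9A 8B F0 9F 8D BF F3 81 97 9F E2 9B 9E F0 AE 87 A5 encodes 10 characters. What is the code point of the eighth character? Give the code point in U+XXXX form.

U+C15DF

Offset 0: leading byte 0xF0 = 11110000 → 4-byte char #1 = F0 90 8C B5.
Offset 4: leading byte 0xE0 = 11100000 → 3-byte char #2 = E0 A4 91.
Offset 7: leading byte 0xE9 = 11101001 → 3-byte char #3 = E9 91 91.
Offset 10: leading byte 0xE2 = 11100010 → 3-byte char #4 = E2 99 BB.
Offset 13: leading byte 0xCD = 11001101 → 2-byte char #5 = CD 9B.
Offset 15: leading byte 0xF0 = 11110000 → 4-byte char #6 = F0 9F 9A 8B.
Offset 19: leading byte 0xF0 = 11110000 → 4-byte char #7 = F0 9F 8D BF.
Offset 23: leading byte 0xF3 = 11110011 → 4-byte char #8 = F3 81 97 9F.
Leading byte 0xF3 = 11110011 matches 11110xxx → 4-byte sequence.
Byte 1: 0xF3 = 11110011, payload 011 (3 bits).
Byte 2: 0x81 = 10000001 (10xxxxxx ✓), payload 000001.
Byte 3: 0x97 = 10010111 (10xxxxxx ✓), payload 010111.
Byte 4: 0x9F = 10011111 (10xxxxxx ✓), payload 011111.
Concatenate: 011000001010111011111 = 0xC15DF (21 bits → U+C15DF).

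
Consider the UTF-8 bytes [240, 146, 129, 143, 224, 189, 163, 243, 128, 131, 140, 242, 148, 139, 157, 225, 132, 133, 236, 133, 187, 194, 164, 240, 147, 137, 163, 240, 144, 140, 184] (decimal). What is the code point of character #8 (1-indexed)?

U+13263

Offset 0: leading byte 0xF0 = 11110000 → 4-byte char #1 = F0 92 81 8F.
Offset 4: leading byte 0xE0 = 11100000 → 3-byte char #2 = E0 BD A3.
Offset 7: leading byte 0xF3 = 11110011 → 4-byte char #3 = F3 80 83 8C.
Offset 11: leading byte 0xF2 = 11110010 → 4-byte char #4 = F2 94 8B 9D.
Offset 15: leading byte 0xE1 = 11100001 → 3-byte char #5 = E1 84 85.
Offset 18: leading byte 0xEC = 11101100 → 3-byte char #6 = EC 85 BB.
Offset 21: leading byte 0xC2 = 11000010 → 2-byte char #7 = C2 A4.
Offset 23: leading byte 0xF0 = 11110000 → 4-byte char #8 = F0 93 89 A3.
Leading byte 0xF0 = 11110000 matches 11110xxx → 4-byte sequence.
Byte 1: 0xF0 = 11110000, payload 000 (3 bits).
Byte 2: 0x93 = 10010011 (10xxxxxx ✓), payload 010011.
Byte 3: 0x89 = 10001001 (10xxxxxx ✓), payload 001001.
Byte 4: 0xA3 = 10100011 (10xxxxxx ✓), payload 100011.
Concatenate: 000010011001001100011 = 0x13263 (21 bits → U+13263).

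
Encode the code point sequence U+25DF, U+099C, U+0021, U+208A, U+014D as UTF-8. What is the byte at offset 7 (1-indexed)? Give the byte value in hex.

0x21

1-indexed offset 7 is 0-indexed offset 6.
U+25DF → 3-byte form E2 97 9F at offsets 0–2.
U+099C → 3-byte form E0 A6 9C at offsets 3–5.
U+0021 → 1-byte form 21 at offsets 6–6.
Offset 6 falls in char 3's range; it's byte 1 of 21 = 0x21.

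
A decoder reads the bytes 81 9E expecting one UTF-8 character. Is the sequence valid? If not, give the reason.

invalid (continuation byte with no leading byte)

Byte 0x81 = 10000001 has the form 10xxxxxx — a continuation byte — but there is no preceding leading byte.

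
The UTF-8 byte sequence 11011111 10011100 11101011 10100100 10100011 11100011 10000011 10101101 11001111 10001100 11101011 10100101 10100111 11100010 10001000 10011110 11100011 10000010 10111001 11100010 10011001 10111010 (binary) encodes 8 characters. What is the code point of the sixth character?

U+221E

Offset 0: leading byte 0xDF = 11011111 → 2-byte char #1 = DF 9C.
Offset 2: leading byte 0xEB = 11101011 → 3-byte char #2 = EB A4 A3.
Offset 5: leading byte 0xE3 = 11100011 → 3-byte char #3 = E3 83 AD.
Offset 8: leading byte 0xCF = 11001111 → 2-byte char #4 = CF 8C.
Offset 10: leading byte 0xEB = 11101011 → 3-byte char #5 = EB A5 A7.
Offset 13: leading byte 0xE2 = 11100010 → 3-byte char #6 = E2 88 9E.
Leading byte 0xE2 = 11100010 matches 1110xxxx → 3-byte sequence.
Byte 1: 0xE2 = 11100010, payload 0010 (4 bits).
Byte 2: 0x88 = 10001000 (10xxxxxx ✓), payload 001000.
Byte 3: 0x9E = 10011110 (10xxxxxx ✓), payload 011110.
Concatenate: 0010001000011110 = 0x221E (16 bits → U+221E).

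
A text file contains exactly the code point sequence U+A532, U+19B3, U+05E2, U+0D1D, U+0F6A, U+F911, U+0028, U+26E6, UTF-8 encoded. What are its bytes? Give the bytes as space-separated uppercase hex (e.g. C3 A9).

U+A532: 3-byte form → EA 94 B2.
U+19B3: 3-byte form → E1 A6 B3.
U+05E2: 2-byte form → D7 A2.
U+0D1D: 3-byte form → E0 B4 9D.
U+0F6A: 3-byte form → E0 BD AA.
U+F911: 3-byte form → EF A4 91.
U+0028: 1-byte form → 28.
U+26E6: 3-byte form → E2 9B A6.
Concatenated (21 bytes): EA 94 B2 E1 A6 B3 D7 A2 E0 B4 9D E0 BD AA EF A4 91 28 E2 9B A6.

EA 94 B2 E1 A6 B3 D7 A2 E0 B4 9D E0 BD AA EF A4 91 28 E2 9B A6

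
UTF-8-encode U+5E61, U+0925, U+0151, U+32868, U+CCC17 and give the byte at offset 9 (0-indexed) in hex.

U+5E61 → 3-byte form E5 B9 A1 at offsets 0–2.
U+0925 → 3-byte form E0 A4 A5 at offsets 3–5.
U+0151 → 2-byte form C5 91 at offsets 6–7.
U+32868 → 4-byte form F0 B2 A1 A8 at offsets 8–11.
Offset 9 falls in char 4's range; it's byte 2 of F0 B2 A1 A8 = 0xB2.

0xB2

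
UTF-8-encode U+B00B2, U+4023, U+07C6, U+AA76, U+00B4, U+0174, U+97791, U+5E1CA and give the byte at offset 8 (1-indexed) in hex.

1-indexed offset 8 is 0-indexed offset 7.
U+B00B2 → 4-byte form F2 B0 82 B2 at offsets 0–3.
U+4023 → 3-byte form E4 80 A3 at offsets 4–6.
U+07C6 → 2-byte form DF 86 at offsets 7–8.
Offset 7 falls in char 3's range; it's byte 1 of DF 86 = 0xDF.

0xDF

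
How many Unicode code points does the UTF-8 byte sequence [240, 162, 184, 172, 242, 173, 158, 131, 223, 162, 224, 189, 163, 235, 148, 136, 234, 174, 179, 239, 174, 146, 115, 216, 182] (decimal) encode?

Byte at offset 0: 0xF0 = 11110000 → 4-byte char (#1). Advance 4.
Byte at offset 4: 0xF2 = 11110010 → 4-byte char (#2). Advance 4.
Byte at offset 8: 0xDF = 11011111 → 2-byte char (#3). Advance 2.
Byte at offset 10: 0xE0 = 11100000 → 3-byte char (#4). Advance 3.
Byte at offset 13: 0xEB = 11101011 → 3-byte char (#5). Advance 3.
Byte at offset 16: 0xEA = 11101010 → 3-byte char (#6). Advance 3.
Byte at offset 19: 0xEF = 11101111 → 3-byte char (#7). Advance 3.
Byte at offset 22: 0x73 = 01110011 → 1-byte char (#8). Advance 1.
Byte at offset 23: 0xD8 = 11011000 → 2-byte char (#9). Advance 2.
Reached end at offset 25 after 9 code points.

9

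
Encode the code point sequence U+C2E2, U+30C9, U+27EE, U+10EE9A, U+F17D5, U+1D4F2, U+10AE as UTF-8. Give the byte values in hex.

U+C2E2: 3-byte form → EC 8B A2.
U+30C9: 3-byte form → E3 83 89.
U+27EE: 3-byte form → E2 9F AE.
U+10EE9A: 4-byte form → F4 8E BA 9A.
U+F17D5: 4-byte form → F3 B1 9F 95.
U+1D4F2: 4-byte form → F0 9D 93 B2.
U+10AE: 3-byte form → E1 82 AE.
Concatenated (24 bytes): EC 8B A2 E3 83 89 E2 9F AE F4 8E BA 9A F3 B1 9F 95 F0 9D 93 B2 E1 82 AE.

EC 8B A2 E3 83 89 E2 9F AE F4 8E BA 9A F3 B1 9F 95 F0 9D 93 B2 E1 82 AE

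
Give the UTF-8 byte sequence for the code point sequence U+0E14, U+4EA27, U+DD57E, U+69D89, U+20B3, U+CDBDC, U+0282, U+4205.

U+0E14: 3-byte form → E0 B8 94.
U+4EA27: 4-byte form → F1 8E A8 A7.
U+DD57E: 4-byte form → F3 9D 95 BE.
U+69D89: 4-byte form → F1 A9 B6 89.
U+20B3: 3-byte form → E2 82 B3.
U+CDBDC: 4-byte form → F3 8D AF 9C.
U+0282: 2-byte form → CA 82.
U+4205: 3-byte form → E4 88 85.
Concatenated (27 bytes): E0 B8 94 F1 8E A8 A7 F3 9D 95 BE F1 A9 B6 89 E2 82 B3 F3 8D AF 9C CA 82 E4 88 85.

E0 B8 94 F1 8E A8 A7 F3 9D 95 BE F1 A9 B6 89 E2 82 B3 F3 8D AF 9C CA 82 E4 88 85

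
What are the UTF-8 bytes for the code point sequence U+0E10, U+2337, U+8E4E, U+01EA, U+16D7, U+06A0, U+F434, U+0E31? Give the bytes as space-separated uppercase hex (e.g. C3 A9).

E0 B8 90 E2 8C B7 E8 B9 8E C7 AA E1 9B 97 DA A0 EF 90 B4 E0 B8 B1

U+0E10: 3-byte form → E0 B8 90.
U+2337: 3-byte form → E2 8C B7.
U+8E4E: 3-byte form → E8 B9 8E.
U+01EA: 2-byte form → C7 AA.
U+16D7: 3-byte form → E1 9B 97.
U+06A0: 2-byte form → DA A0.
U+F434: 3-byte form → EF 90 B4.
U+0E31: 3-byte form → E0 B8 B1.
Concatenated (22 bytes): E0 B8 90 E2 8C B7 E8 B9 8E C7 AA E1 9B 97 DA A0 EF 90 B4 E0 B8 B1.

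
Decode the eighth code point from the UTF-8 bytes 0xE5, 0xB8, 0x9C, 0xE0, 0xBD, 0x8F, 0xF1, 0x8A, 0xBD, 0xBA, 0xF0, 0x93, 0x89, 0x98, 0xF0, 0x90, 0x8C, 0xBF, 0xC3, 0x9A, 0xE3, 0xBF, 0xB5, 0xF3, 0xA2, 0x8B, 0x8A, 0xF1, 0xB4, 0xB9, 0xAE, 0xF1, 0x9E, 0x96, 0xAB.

Offset 0: leading byte 0xE5 = 11100101 → 3-byte char #1 = E5 B8 9C.
Offset 3: leading byte 0xE0 = 11100000 → 3-byte char #2 = E0 BD 8F.
Offset 6: leading byte 0xF1 = 11110001 → 4-byte char #3 = F1 8A BD BA.
Offset 10: leading byte 0xF0 = 11110000 → 4-byte char #4 = F0 93 89 98.
Offset 14: leading byte 0xF0 = 11110000 → 4-byte char #5 = F0 90 8C BF.
Offset 18: leading byte 0xC3 = 11000011 → 2-byte char #6 = C3 9A.
Offset 20: leading byte 0xE3 = 11100011 → 3-byte char #7 = E3 BF B5.
Offset 23: leading byte 0xF3 = 11110011 → 4-byte char #8 = F3 A2 8B 8A.
Leading byte 0xF3 = 11110011 matches 11110xxx → 4-byte sequence.
Byte 1: 0xF3 = 11110011, payload 011 (3 bits).
Byte 2: 0xA2 = 10100010 (10xxxxxx ✓), payload 100010.
Byte 3: 0x8B = 10001011 (10xxxxxx ✓), payload 001011.
Byte 4: 0x8A = 10001010 (10xxxxxx ✓), payload 001010.
Concatenate: 011100010001011001010 = 0xE22CA (21 bits → U+E22CA).

U+E22CA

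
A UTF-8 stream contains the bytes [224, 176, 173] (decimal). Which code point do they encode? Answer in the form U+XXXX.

Leading byte 0xE0 = 11100000 matches 1110xxxx → 3-byte sequence.
Byte 1: 0xE0 = 11100000, payload 0000 (4 bits).
Byte 2: 0xB0 = 10110000 (10xxxxxx ✓), payload 110000.
Byte 3: 0xAD = 10101101 (10xxxxxx ✓), payload 101101.
Concatenate: 0000110000101101 = 0xC2D (16 bits → U+0C2D).

U+0C2D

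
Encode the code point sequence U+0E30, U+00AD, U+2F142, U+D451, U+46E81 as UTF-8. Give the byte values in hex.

U+0E30: 3-byte form → E0 B8 B0.
U+00AD: 2-byte form → C2 AD.
U+2F142: 4-byte form → F0 AF 85 82.
U+D451: 3-byte form → ED 91 91.
U+46E81: 4-byte form → F1 86 BA 81.
Concatenated (16 bytes): E0 B8 B0 C2 AD F0 AF 85 82 ED 91 91 F1 86 BA 81.

E0 B8 B0 C2 AD F0 AF 85 82 ED 91 91 F1 86 BA 81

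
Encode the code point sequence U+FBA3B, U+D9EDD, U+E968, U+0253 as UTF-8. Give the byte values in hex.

U+FBA3B: 4-byte form → F3 BB A8 BB.
U+D9EDD: 4-byte form → F3 99 BB 9D.
U+E968: 3-byte form → EE A5 A8.
U+0253: 2-byte form → C9 93.
Concatenated (13 bytes): F3 BB A8 BB F3 99 BB 9D EE A5 A8 C9 93.

F3 BB A8 BB F3 99 BB 9D EE A5 A8 C9 93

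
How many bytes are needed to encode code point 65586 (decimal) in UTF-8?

4

U+10032 = 0x10032. UTF-8 uses 1 byte below 0x80, 2 below 0x800, 3 below 0x10000, 4 up to 0x10FFFF. 0x10032 is in U+10000–U+10FFFF → 4 bytes.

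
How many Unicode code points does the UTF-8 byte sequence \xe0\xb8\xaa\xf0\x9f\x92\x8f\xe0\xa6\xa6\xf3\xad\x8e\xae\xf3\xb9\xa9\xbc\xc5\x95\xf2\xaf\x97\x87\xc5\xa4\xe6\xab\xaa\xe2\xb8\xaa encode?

Byte at offset 0: 0xE0 = 11100000 → 3-byte char (#1). Advance 3.
Byte at offset 3: 0xF0 = 11110000 → 4-byte char (#2). Advance 4.
Byte at offset 7: 0xE0 = 11100000 → 3-byte char (#3). Advance 3.
Byte at offset 10: 0xF3 = 11110011 → 4-byte char (#4). Advance 4.
Byte at offset 14: 0xF3 = 11110011 → 4-byte char (#5). Advance 4.
Byte at offset 18: 0xC5 = 11000101 → 2-byte char (#6). Advance 2.
Byte at offset 20: 0xF2 = 11110010 → 4-byte char (#7). Advance 4.
Byte at offset 24: 0xC5 = 11000101 → 2-byte char (#8). Advance 2.
Byte at offset 26: 0xE6 = 11100110 → 3-byte char (#9). Advance 3.
Byte at offset 29: 0xE2 = 11100010 → 3-byte char (#10). Advance 3.
Reached end at offset 32 after 10 code points.

10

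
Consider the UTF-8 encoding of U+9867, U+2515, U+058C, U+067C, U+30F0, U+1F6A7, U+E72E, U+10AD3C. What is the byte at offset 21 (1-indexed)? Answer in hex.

1-indexed offset 21 is 0-indexed offset 20.
U+9867 → 3-byte form E9 A1 A7 at offsets 0–2.
U+2515 → 3-byte form E2 94 95 at offsets 3–5.
U+058C → 2-byte form D6 8C at offsets 6–7.
U+067C → 2-byte form D9 BC at offsets 8–9.
U+30F0 → 3-byte form E3 83 B0 at offsets 10–12.
U+1F6A7 → 4-byte form F0 9F 9A A7 at offsets 13–16.
U+E72E → 3-byte form EE 9C AE at offsets 17–19.
U+10AD3C → 4-byte form F4 8A B4 BC at offsets 20–23.
Offset 20 falls in char 8's range; it's byte 1 of F4 8A B4 BC = 0xF4.

0xF4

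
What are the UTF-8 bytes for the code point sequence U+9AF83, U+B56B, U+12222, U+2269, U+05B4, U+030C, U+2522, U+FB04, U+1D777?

U+9AF83: 4-byte form → F2 9A BE 83.
U+B56B: 3-byte form → EB 95 AB.
U+12222: 4-byte form → F0 92 88 A2.
U+2269: 3-byte form → E2 89 A9.
U+05B4: 2-byte form → D6 B4.
U+030C: 2-byte form → CC 8C.
U+2522: 3-byte form → E2 94 A2.
U+FB04: 3-byte form → EF AC 84.
U+1D777: 4-byte form → F0 9D 9D B7.
Concatenated (28 bytes): F2 9A BE 83 EB 95 AB F0 92 88 A2 E2 89 A9 D6 B4 CC 8C E2 94 A2 EF AC 84 F0 9D 9D B7.

F2 9A BE 83 EB 95 AB F0 92 88 A2 E2 89 A9 D6 B4 CC 8C E2 94 A2 EF AC 84 F0 9D 9D B7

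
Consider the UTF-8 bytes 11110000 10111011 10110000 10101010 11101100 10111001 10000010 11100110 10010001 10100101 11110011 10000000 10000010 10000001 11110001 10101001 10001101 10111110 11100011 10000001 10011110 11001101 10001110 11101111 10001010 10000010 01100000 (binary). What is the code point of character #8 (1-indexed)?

U+F282

Offset 0: leading byte 0xF0 = 11110000 → 4-byte char #1 = F0 BB B0 AA.
Offset 4: leading byte 0xEC = 11101100 → 3-byte char #2 = EC B9 82.
Offset 7: leading byte 0xE6 = 11100110 → 3-byte char #3 = E6 91 A5.
Offset 10: leading byte 0xF3 = 11110011 → 4-byte char #4 = F3 80 82 81.
Offset 14: leading byte 0xF1 = 11110001 → 4-byte char #5 = F1 A9 8D BE.
Offset 18: leading byte 0xE3 = 11100011 → 3-byte char #6 = E3 81 9E.
Offset 21: leading byte 0xCD = 11001101 → 2-byte char #7 = CD 8E.
Offset 23: leading byte 0xEF = 11101111 → 3-byte char #8 = EF 8A 82.
Leading byte 0xEF = 11101111 matches 1110xxxx → 3-byte sequence.
Byte 1: 0xEF = 11101111, payload 1111 (4 bits).
Byte 2: 0x8A = 10001010 (10xxxxxx ✓), payload 001010.
Byte 3: 0x82 = 10000010 (10xxxxxx ✓), payload 000010.
Concatenate: 1111001010000010 = 0xF282 (16 bits → U+F282).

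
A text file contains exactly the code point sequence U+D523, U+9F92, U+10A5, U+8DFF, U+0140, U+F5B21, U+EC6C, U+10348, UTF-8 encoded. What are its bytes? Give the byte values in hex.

U+D523: 3-byte form → ED 94 A3.
U+9F92: 3-byte form → E9 BE 92.
U+10A5: 3-byte form → E1 82 A5.
U+8DFF: 3-byte form → E8 B7 BF.
U+0140: 2-byte form → C5 80.
U+F5B21: 4-byte form → F3 B5 AC A1.
U+EC6C: 3-byte form → EE B1 AC.
U+10348: 4-byte form → F0 90 8D 88.
Concatenated (25 bytes): ED 94 A3 E9 BE 92 E1 82 A5 E8 B7 BF C5 80 F3 B5 AC A1 EE B1 AC F0 90 8D 88.

ED 94 A3 E9 BE 92 E1 82 A5 E8 B7 BF C5 80 F3 B5 AC A1 EE B1 AC F0 90 8D 88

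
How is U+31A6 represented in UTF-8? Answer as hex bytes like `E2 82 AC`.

E3 86 A6

U+31A6 = 0x31A6 = 12710 decimal. In range U+0800–U+FFFF → 3-byte form: 1110xxxx 10xxxxxx 10xxxxxx.
Binary (16 bits): 0011000110100110.
Split 4+6+6: 0011 | 000110 | 100110.
Byte 1: 11100011 = 0xE3.
Byte 2: 10000110 = 0x86.
Byte 3: 10100110 = 0xA6.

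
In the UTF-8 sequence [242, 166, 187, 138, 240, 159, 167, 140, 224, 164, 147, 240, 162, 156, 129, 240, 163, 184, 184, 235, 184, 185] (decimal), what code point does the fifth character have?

U+23E38

Offset 0: leading byte 0xF2 = 11110010 → 4-byte char #1 = F2 A6 BB 8A.
Offset 4: leading byte 0xF0 = 11110000 → 4-byte char #2 = F0 9F A7 8C.
Offset 8: leading byte 0xE0 = 11100000 → 3-byte char #3 = E0 A4 93.
Offset 11: leading byte 0xF0 = 11110000 → 4-byte char #4 = F0 A2 9C 81.
Offset 15: leading byte 0xF0 = 11110000 → 4-byte char #5 = F0 A3 B8 B8.
Leading byte 0xF0 = 11110000 matches 11110xxx → 4-byte sequence.
Byte 1: 0xF0 = 11110000, payload 000 (3 bits).
Byte 2: 0xA3 = 10100011 (10xxxxxx ✓), payload 100011.
Byte 3: 0xB8 = 10111000 (10xxxxxx ✓), payload 111000.
Byte 4: 0xB8 = 10111000 (10xxxxxx ✓), payload 111000.
Concatenate: 000100011111000111000 = 0x23E38 (21 bits → U+23E38).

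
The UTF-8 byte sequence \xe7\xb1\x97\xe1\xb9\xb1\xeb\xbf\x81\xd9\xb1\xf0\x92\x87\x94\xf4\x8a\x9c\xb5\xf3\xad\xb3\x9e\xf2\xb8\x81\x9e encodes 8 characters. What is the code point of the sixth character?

U+10A735

Offset 0: leading byte 0xE7 = 11100111 → 3-byte char #1 = E7 B1 97.
Offset 3: leading byte 0xE1 = 11100001 → 3-byte char #2 = E1 B9 B1.
Offset 6: leading byte 0xEB = 11101011 → 3-byte char #3 = EB BF 81.
Offset 9: leading byte 0xD9 = 11011001 → 2-byte char #4 = D9 B1.
Offset 11: leading byte 0xF0 = 11110000 → 4-byte char #5 = F0 92 87 94.
Offset 15: leading byte 0xF4 = 11110100 → 4-byte char #6 = F4 8A 9C B5.
Leading byte 0xF4 = 11110100 matches 11110xxx → 4-byte sequence.
Byte 1: 0xF4 = 11110100, payload 100 (3 bits).
Byte 2: 0x8A = 10001010 (10xxxxxx ✓), payload 001010.
Byte 3: 0x9C = 10011100 (10xxxxxx ✓), payload 011100.
Byte 4: 0xB5 = 10110101 (10xxxxxx ✓), payload 110101.
Concatenate: 100001010011100110101 = 0x10A735 (21 bits → U+10A735).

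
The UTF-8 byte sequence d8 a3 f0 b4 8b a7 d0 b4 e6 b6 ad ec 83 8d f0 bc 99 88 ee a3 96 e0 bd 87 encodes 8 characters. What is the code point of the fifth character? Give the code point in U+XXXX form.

Offset 0: leading byte 0xD8 = 11011000 → 2-byte char #1 = D8 A3.
Offset 2: leading byte 0xF0 = 11110000 → 4-byte char #2 = F0 B4 8B A7.
Offset 6: leading byte 0xD0 = 11010000 → 2-byte char #3 = D0 B4.
Offset 8: leading byte 0xE6 = 11100110 → 3-byte char #4 = E6 B6 AD.
Offset 11: leading byte 0xEC = 11101100 → 3-byte char #5 = EC 83 8D.
Leading byte 0xEC = 11101100 matches 1110xxxx → 3-byte sequence.
Byte 1: 0xEC = 11101100, payload 1100 (4 bits).
Byte 2: 0x83 = 10000011 (10xxxxxx ✓), payload 000011.
Byte 3: 0x8D = 10001101 (10xxxxxx ✓), payload 001101.
Concatenate: 1100000011001101 = 0xC0CD (16 bits → U+C0CD).

U+C0CD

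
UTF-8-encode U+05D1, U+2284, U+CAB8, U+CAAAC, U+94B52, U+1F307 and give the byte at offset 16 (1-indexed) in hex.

0x92

1-indexed offset 16 is 0-indexed offset 15.
U+05D1 → 2-byte form D7 91 at offsets 0–1.
U+2284 → 3-byte form E2 8A 84 at offsets 2–4.
U+CAB8 → 3-byte form EC AA B8 at offsets 5–7.
U+CAAAC → 4-byte form F3 8A AA AC at offsets 8–11.
U+94B52 → 4-byte form F2 94 AD 92 at offsets 12–15.
Offset 15 falls in char 5's range; it's byte 4 of F2 94 AD 92 = 0x92.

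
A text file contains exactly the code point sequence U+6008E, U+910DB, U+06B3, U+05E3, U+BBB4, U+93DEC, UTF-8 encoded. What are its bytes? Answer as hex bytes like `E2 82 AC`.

F1 A0 82 8E F2 91 83 9B DA B3 D7 A3 EB AE B4 F2 93 B7 AC

U+6008E: 4-byte form → F1 A0 82 8E.
U+910DB: 4-byte form → F2 91 83 9B.
U+06B3: 2-byte form → DA B3.
U+05E3: 2-byte form → D7 A3.
U+BBB4: 3-byte form → EB AE B4.
U+93DEC: 4-byte form → F2 93 B7 AC.
Concatenated (19 bytes): F1 A0 82 8E F2 91 83 9B DA B3 D7 A3 EB AE B4 F2 93 B7 AC.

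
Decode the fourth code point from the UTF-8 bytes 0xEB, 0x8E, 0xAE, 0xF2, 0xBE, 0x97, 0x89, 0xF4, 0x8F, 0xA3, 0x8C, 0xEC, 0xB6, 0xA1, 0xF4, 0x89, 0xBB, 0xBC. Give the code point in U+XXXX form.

U+CDA1

Offset 0: leading byte 0xEB = 11101011 → 3-byte char #1 = EB 8E AE.
Offset 3: leading byte 0xF2 = 11110010 → 4-byte char #2 = F2 BE 97 89.
Offset 7: leading byte 0xF4 = 11110100 → 4-byte char #3 = F4 8F A3 8C.
Offset 11: leading byte 0xEC = 11101100 → 3-byte char #4 = EC B6 A1.
Leading byte 0xEC = 11101100 matches 1110xxxx → 3-byte sequence.
Byte 1: 0xEC = 11101100, payload 1100 (4 bits).
Byte 2: 0xB6 = 10110110 (10xxxxxx ✓), payload 110110.
Byte 3: 0xA1 = 10100001 (10xxxxxx ✓), payload 100001.
Concatenate: 1100110110100001 = 0xCDA1 (16 bits → U+CDA1).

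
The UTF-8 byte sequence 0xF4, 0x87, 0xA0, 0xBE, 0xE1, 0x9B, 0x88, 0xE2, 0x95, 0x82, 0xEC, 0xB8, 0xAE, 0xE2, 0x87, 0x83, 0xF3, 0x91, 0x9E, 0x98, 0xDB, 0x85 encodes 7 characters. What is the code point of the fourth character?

Offset 0: leading byte 0xF4 = 11110100 → 4-byte char #1 = F4 87 A0 BE.
Offset 4: leading byte 0xE1 = 11100001 → 3-byte char #2 = E1 9B 88.
Offset 7: leading byte 0xE2 = 11100010 → 3-byte char #3 = E2 95 82.
Offset 10: leading byte 0xEC = 11101100 → 3-byte char #4 = EC B8 AE.
Leading byte 0xEC = 11101100 matches 1110xxxx → 3-byte sequence.
Byte 1: 0xEC = 11101100, payload 1100 (4 bits).
Byte 2: 0xB8 = 10111000 (10xxxxxx ✓), payload 111000.
Byte 3: 0xAE = 10101110 (10xxxxxx ✓), payload 101110.
Concatenate: 1100111000101110 = 0xCE2E (16 bits → U+CE2E).

U+CE2E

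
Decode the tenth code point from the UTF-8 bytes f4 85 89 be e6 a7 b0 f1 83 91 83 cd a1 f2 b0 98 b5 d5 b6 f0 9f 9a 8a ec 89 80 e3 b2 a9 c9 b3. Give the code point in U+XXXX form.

U+0273

Offset 0: leading byte 0xF4 = 11110100 → 4-byte char #1 = F4 85 89 BE.
Offset 4: leading byte 0xE6 = 11100110 → 3-byte char #2 = E6 A7 B0.
Offset 7: leading byte 0xF1 = 11110001 → 4-byte char #3 = F1 83 91 83.
Offset 11: leading byte 0xCD = 11001101 → 2-byte char #4 = CD A1.
Offset 13: leading byte 0xF2 = 11110010 → 4-byte char #5 = F2 B0 98 B5.
Offset 17: leading byte 0xD5 = 11010101 → 2-byte char #6 = D5 B6.
Offset 19: leading byte 0xF0 = 11110000 → 4-byte char #7 = F0 9F 9A 8A.
Offset 23: leading byte 0xEC = 11101100 → 3-byte char #8 = EC 89 80.
Offset 26: leading byte 0xE3 = 11100011 → 3-byte char #9 = E3 B2 A9.
Offset 29: leading byte 0xC9 = 11001001 → 2-byte char #10 = C9 B3.
Leading byte 0xC9 = 11001001 matches 110xxxxx → 2-byte sequence.
Byte 1: 0xC9 = 11001001, payload 01001 (5 bits).
Byte 2: 0xB3 = 10110011 (10xxxxxx ✓), payload 110011.
Concatenate: 01001110011 = 0x273 (11 bits → U+0273).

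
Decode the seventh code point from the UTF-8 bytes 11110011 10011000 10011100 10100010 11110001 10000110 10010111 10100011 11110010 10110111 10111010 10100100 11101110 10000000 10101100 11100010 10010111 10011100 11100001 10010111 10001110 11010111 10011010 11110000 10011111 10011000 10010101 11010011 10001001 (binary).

Offset 0: leading byte 0xF3 = 11110011 → 4-byte char #1 = F3 98 9C A2.
Offset 4: leading byte 0xF1 = 11110001 → 4-byte char #2 = F1 86 97 A3.
Offset 8: leading byte 0xF2 = 11110010 → 4-byte char #3 = F2 B7 BA A4.
Offset 12: leading byte 0xEE = 11101110 → 3-byte char #4 = EE 80 AC.
Offset 15: leading byte 0xE2 = 11100010 → 3-byte char #5 = E2 97 9C.
Offset 18: leading byte 0xE1 = 11100001 → 3-byte char #6 = E1 97 8E.
Offset 21: leading byte 0xD7 = 11010111 → 2-byte char #7 = D7 9A.
Leading byte 0xD7 = 11010111 matches 110xxxxx → 2-byte sequence.
Byte 1: 0xD7 = 11010111, payload 10111 (5 bits).
Byte 2: 0x9A = 10011010 (10xxxxxx ✓), payload 011010.
Concatenate: 10111011010 = 0x5DA (11 bits → U+05DA).

U+05DA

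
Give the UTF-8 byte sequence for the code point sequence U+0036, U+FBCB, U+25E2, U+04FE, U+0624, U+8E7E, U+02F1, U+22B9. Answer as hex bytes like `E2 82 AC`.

36 EF AF 8B E2 97 A2 D3 BE D8 A4 E8 B9 BE CB B1 E2 8A B9

U+0036: 1-byte form → 36.
U+FBCB: 3-byte form → EF AF 8B.
U+25E2: 3-byte form → E2 97 A2.
U+04FE: 2-byte form → D3 BE.
U+0624: 2-byte form → D8 A4.
U+8E7E: 3-byte form → E8 B9 BE.
U+02F1: 2-byte form → CB B1.
U+22B9: 3-byte form → E2 8A B9.
Concatenated (19 bytes): 36 EF AF 8B E2 97 A2 D3 BE D8 A4 E8 B9 BE CB B1 E2 8A B9.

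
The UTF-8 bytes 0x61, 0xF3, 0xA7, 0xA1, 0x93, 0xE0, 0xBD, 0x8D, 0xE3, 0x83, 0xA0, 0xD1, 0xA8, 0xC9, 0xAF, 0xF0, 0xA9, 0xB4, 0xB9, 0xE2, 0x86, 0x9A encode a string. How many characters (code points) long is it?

8

Byte at offset 0: 0x61 = 01100001 → 1-byte char (#1). Advance 1.
Byte at offset 1: 0xF3 = 11110011 → 4-byte char (#2). Advance 4.
Byte at offset 5: 0xE0 = 11100000 → 3-byte char (#3). Advance 3.
Byte at offset 8: 0xE3 = 11100011 → 3-byte char (#4). Advance 3.
Byte at offset 11: 0xD1 = 11010001 → 2-byte char (#5). Advance 2.
Byte at offset 13: 0xC9 = 11001001 → 2-byte char (#6). Advance 2.
Byte at offset 15: 0xF0 = 11110000 → 4-byte char (#7). Advance 4.
Byte at offset 19: 0xE2 = 11100010 → 3-byte char (#8). Advance 3.
Reached end at offset 22 after 8 code points.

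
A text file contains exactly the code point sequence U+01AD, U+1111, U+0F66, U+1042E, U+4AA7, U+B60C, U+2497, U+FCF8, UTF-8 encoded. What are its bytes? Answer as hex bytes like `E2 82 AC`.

U+01AD: 2-byte form → C6 AD.
U+1111: 3-byte form → E1 84 91.
U+0F66: 3-byte form → E0 BD A6.
U+1042E: 4-byte form → F0 90 90 AE.
U+4AA7: 3-byte form → E4 AA A7.
U+B60C: 3-byte form → EB 98 8C.
U+2497: 3-byte form → E2 92 97.
U+FCF8: 3-byte form → EF B3 B8.
Concatenated (24 bytes): C6 AD E1 84 91 E0 BD A6 F0 90 90 AE E4 AA A7 EB 98 8C E2 92 97 EF B3 B8.

C6 AD E1 84 91 E0 BD A6 F0 90 90 AE E4 AA A7 EB 98 8C E2 92 97 EF B3 B8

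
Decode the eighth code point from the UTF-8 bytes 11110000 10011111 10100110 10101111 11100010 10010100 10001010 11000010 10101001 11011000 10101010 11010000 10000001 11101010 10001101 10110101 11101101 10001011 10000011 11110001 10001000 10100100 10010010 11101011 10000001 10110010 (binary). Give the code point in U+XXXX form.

Offset 0: leading byte 0xF0 = 11110000 → 4-byte char #1 = F0 9F A6 AF.
Offset 4: leading byte 0xE2 = 11100010 → 3-byte char #2 = E2 94 8A.
Offset 7: leading byte 0xC2 = 11000010 → 2-byte char #3 = C2 A9.
Offset 9: leading byte 0xD8 = 11011000 → 2-byte char #4 = D8 AA.
Offset 11: leading byte 0xD0 = 11010000 → 2-byte char #5 = D0 81.
Offset 13: leading byte 0xEA = 11101010 → 3-byte char #6 = EA 8D B5.
Offset 16: leading byte 0xED = 11101101 → 3-byte char #7 = ED 8B 83.
Offset 19: leading byte 0xF1 = 11110001 → 4-byte char #8 = F1 88 A4 92.
Leading byte 0xF1 = 11110001 matches 11110xxx → 4-byte sequence.
Byte 1: 0xF1 = 11110001, payload 001 (3 bits).
Byte 2: 0x88 = 10001000 (10xxxxxx ✓), payload 001000.
Byte 3: 0xA4 = 10100100 (10xxxxxx ✓), payload 100100.
Byte 4: 0x92 = 10010010 (10xxxxxx ✓), payload 010010.
Concatenate: 001001000100100010010 = 0x48912 (21 bits → U+48912).

U+48912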